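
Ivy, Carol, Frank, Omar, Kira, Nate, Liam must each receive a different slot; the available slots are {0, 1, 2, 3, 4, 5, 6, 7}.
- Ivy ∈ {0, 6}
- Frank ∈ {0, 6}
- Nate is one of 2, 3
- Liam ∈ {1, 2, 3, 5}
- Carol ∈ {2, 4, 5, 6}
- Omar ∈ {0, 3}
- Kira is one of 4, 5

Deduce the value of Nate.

Among the 7 variables, 1 fits only Liam (and all 7 values in {0, 1, 2, 3, 4, 5, 6} must be used), so Liam = 1.
Ivy and Frank between them cover only {0, 6} — a naked pair. Remove those values from Carol, Omar.
Omar must be 3 (only option left). Strike 3 from Nate.
So Nate = 2.

2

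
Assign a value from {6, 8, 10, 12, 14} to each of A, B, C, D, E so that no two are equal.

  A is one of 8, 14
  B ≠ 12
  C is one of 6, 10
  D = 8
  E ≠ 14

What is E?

D's domain is down to {8}, so D = 8. So A, B, E can't be 8.
That leaves A = 14. Remove 14 from B.
The 3 still-open variables together cover exactly {6, 10, 12} — 3 values for 3 variables — and 12 appears only in E's list, so E = 12.

12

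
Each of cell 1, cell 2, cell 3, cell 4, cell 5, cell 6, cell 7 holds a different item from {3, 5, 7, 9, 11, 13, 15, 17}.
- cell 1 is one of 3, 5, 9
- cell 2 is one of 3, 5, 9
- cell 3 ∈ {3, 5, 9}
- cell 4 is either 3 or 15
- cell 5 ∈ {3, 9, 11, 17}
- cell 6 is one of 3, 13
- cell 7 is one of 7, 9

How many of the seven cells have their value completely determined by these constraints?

cell 1, cell 2, cell 3 between them cover only {3, 5, 9} — a naked triple. Remove those values from cell 4, cell 5, cell 6, cell 7.
cell 4 has just one choice, so cell 4 = 15.
cell 6's domain is down to {13}, so cell 6 = 13.
That leaves cell 7 = 7.
Determined: cell 4=15, cell 6=13, cell 7=7. The other cells each still have more than one consistent value. That makes 3.

3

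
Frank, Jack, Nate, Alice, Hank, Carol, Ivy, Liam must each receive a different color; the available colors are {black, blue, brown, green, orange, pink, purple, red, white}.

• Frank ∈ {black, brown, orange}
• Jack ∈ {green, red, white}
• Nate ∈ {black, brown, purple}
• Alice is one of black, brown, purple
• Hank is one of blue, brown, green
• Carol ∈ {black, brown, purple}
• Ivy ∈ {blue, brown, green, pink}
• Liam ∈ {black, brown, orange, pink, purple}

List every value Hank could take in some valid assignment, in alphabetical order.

Nate, Alice, Carol between them cover only {black, brown, purple} — a naked triple. Remove those values from Frank, Hank, Ivy, Liam.
Frank's domain is down to {orange}, so Frank = orange. Strike orange from Liam.
Liam must be pink (only option left). So Ivy can't be pink.
The 2 variables Hank and Ivy are confined to {blue, green}, which locks those values in; drop them from Jack.
No further eliminations apply; Hank can still be any of blue, green.

blue, green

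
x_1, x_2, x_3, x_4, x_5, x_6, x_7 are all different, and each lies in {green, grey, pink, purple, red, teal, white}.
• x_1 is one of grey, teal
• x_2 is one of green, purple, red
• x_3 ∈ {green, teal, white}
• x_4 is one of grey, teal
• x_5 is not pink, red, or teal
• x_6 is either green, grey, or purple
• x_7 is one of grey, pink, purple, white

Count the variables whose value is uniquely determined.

2

The 7 variables draw from only 7 values {green, grey, pink, purple, red, teal, white}, so each is used; only x_7 can be pink, hence x_7 = pink.
The 6 still-open variables draw from only 6 values {green, grey, purple, red, teal, white}, so each is used; only x_2 can be red, hence x_2 = red.
x_1 and x_4 share exactly the 2 values {grey, teal}; by pigeonhole those values go to them, so strike grey, teal from x_3, x_5, x_6.
Determined: x_2=red, x_7=pink. The other variables each still have more than one consistent value. That makes 2.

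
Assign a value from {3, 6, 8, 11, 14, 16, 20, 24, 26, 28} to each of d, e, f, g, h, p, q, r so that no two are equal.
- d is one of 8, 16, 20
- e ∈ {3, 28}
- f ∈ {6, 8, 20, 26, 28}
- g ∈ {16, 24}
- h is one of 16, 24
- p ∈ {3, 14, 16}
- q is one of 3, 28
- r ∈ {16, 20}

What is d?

e and q share exactly the 2 values {3, 28}; by pigeonhole those values go to them, so strike 3, 28 from f, p.
g and h share exactly the 2 values {16, 24}; by pigeonhole those values go to them, so strike 16, 24 from d, p, r.
p must be 14 (only option left).
r has just one choice, so r = 20. So d, f can't be 20.
So d = 8.

8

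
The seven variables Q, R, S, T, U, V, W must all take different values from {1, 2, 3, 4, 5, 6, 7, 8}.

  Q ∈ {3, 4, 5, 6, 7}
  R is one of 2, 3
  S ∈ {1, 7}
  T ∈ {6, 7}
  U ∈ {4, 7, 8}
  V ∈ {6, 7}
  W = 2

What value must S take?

1

W must be 2 (only option left). So R can't be 2.
R has just one choice, so R = 3. Remove 3 from Q.
The 2 variables T and V are confined to {6, 7}, which locks those values in; drop them from Q, S, U.
So S = 1.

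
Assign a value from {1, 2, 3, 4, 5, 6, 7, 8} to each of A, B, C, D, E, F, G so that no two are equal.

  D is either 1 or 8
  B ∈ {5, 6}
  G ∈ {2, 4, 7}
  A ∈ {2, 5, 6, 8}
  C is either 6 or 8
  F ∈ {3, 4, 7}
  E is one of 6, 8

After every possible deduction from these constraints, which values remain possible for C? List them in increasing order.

6, 8

C and E between them cover only {6, 8} — a naked pair. Remove those values from A, B, D.
B has just one choice, so B = 5. Remove 5 from A.
D's domain is down to {1}, so D = 1.
A has just one choice, so A = 2. So G can't be 2.
No further eliminations apply; C can still be any of 6, 8.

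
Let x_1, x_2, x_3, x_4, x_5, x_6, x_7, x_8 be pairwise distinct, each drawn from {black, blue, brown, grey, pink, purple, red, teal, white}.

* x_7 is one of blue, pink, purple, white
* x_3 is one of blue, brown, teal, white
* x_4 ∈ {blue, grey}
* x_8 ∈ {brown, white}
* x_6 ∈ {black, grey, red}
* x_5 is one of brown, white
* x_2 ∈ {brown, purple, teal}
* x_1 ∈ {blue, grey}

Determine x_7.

The 2 variables x_1 and x_4 are confined to {blue, grey}, which locks those values in; drop them from x_3, x_6, x_7.
x_5 and x_8 between them cover only {brown, white} — a naked pair. Remove those values from x_2, x_3, x_7.
That leaves x_3 = teal. Strike teal from x_2.
x_2 must be purple (only option left). Strike purple from x_7.
So x_7 = pink.

pink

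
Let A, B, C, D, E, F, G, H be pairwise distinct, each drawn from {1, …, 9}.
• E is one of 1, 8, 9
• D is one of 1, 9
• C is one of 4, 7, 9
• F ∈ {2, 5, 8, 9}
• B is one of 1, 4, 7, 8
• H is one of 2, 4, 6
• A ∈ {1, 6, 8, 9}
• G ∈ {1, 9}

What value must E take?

The 8 variables together cover exactly {1, 2, 4, 5, 6, 7, 8, 9} — 8 values for 8 variables — and 5 appears only in F's list, so F = 5.
The 7 still-open variables together cover exactly {1, 2, 4, 6, 7, 8, 9} — 7 values for 7 variables — and 2 appears only in H's list, so H = 2.
Among the 6 still-open variables, 6 fits only A (and all 6 values in {1, 4, 6, 7, 8, 9} must be used), so A = 6.
D and G between them cover only {1, 9} — a naked pair. Remove those values from B, C, E.
So E = 8.

8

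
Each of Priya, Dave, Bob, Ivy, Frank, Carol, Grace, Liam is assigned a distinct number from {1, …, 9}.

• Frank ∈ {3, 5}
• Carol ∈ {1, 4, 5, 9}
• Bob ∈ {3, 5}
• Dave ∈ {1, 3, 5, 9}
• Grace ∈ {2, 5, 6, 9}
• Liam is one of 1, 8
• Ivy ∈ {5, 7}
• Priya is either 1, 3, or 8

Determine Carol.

Bob and Frank between them cover only {3, 5} — a naked pair. Remove those values from Priya, Dave, Ivy, Carol, Grace.
Ivy's domain is down to {7}, so Ivy = 7.
Priya and Liam share exactly the 2 values {1, 8}; by pigeonhole those values go to them, so strike 1, 8 from Dave, Carol.
Dave has just one choice, so Dave = 9. Strike 9 from Carol, Grace.
So Carol = 4.

4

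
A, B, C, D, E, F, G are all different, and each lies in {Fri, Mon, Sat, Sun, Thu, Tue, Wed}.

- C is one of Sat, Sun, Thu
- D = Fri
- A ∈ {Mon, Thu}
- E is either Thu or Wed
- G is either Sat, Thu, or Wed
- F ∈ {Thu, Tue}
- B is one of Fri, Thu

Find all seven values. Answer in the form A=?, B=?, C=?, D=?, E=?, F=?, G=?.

A=Mon, B=Thu, C=Sun, D=Fri, E=Wed, F=Tue, G=Sat

D has just one choice, so D = Fri. So B can't be Fri.
B must be Thu (only option left). Remove Thu from A, C, E, F, G.
E's domain is down to {Wed}, so E = Wed. Remove Wed from G.
F's domain is down to {Tue}, so F = Tue.
G's domain is down to {Sat}, so G = Sat. Strike Sat from C.
That leaves A = Mon.
That leaves C = Sun.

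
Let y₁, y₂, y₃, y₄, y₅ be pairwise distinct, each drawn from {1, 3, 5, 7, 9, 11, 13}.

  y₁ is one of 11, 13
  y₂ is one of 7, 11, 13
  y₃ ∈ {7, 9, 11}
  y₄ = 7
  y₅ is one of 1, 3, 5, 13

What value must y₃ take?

9

y₄ has just one choice, so y₄ = 7. So y₂, y₃ can't be 7.
y₁ and y₂ share exactly the 2 values {11, 13}; by pigeonhole those values go to them, so strike 11, 13 from y₃, y₅.
So y₃ = 9.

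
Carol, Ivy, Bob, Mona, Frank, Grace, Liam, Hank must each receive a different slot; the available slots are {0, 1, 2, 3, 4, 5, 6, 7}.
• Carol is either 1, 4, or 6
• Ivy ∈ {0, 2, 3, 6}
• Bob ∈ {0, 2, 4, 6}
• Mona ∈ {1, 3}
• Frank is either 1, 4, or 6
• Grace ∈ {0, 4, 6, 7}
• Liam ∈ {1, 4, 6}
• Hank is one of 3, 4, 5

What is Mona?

Among the 8 variables, 5 fits only Hank (and all 8 values in {0, 1, 2, 3, 4, 5, 6, 7} must be used), so Hank = 5.
Among the 7 still-open variables, 7 fits only Grace (and all 7 values in {0, 1, 2, 3, 4, 6, 7} must be used), so Grace = 7.
The 3 variables Carol, Frank, Liam are confined to {1, 4, 6}, which locks those values in; drop them from Ivy, Bob, Mona.
So Mona = 3.

3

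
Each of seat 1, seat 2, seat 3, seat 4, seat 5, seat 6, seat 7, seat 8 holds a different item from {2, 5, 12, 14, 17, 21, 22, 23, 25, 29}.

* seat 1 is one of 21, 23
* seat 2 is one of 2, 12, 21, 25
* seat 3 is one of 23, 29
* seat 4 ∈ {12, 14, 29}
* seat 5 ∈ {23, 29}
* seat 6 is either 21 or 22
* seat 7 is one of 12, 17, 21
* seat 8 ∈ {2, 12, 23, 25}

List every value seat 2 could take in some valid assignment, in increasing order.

2, 12, 25

seat 3 and seat 5 share exactly the 2 values {23, 29}; by pigeonhole those values go to them, so strike 23, 29 from seat 1, seat 4, seat 8.
That leaves seat 1 = 21. Strike 21 from seat 2, seat 6, seat 7.
That leaves seat 6 = 22.
No further eliminations apply; seat 2 can still be any of 2, 12, 25.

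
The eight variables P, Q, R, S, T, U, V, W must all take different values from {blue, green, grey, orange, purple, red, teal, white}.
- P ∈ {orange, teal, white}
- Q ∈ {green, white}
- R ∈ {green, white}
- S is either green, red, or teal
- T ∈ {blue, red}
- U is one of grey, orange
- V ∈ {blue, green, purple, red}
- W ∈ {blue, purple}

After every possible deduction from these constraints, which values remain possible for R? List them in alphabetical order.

green, white

The 8 variables draw from only 8 values {blue, green, grey, orange, purple, red, teal, white}, so each is used; only U can be grey, hence U = grey.
Among the 7 still-open variables, orange fits only P (and all 7 values in {blue, green, orange, purple, red, teal, white} must be used), so P = orange.
Among the 6 still-open variables, teal fits only S (and all 6 values in {blue, green, purple, red, teal, white} must be used), so S = teal.
The 2 variables Q and R are confined to {green, white}, which locks those values in; drop them from V.
No further eliminations apply; R can still be any of green, white.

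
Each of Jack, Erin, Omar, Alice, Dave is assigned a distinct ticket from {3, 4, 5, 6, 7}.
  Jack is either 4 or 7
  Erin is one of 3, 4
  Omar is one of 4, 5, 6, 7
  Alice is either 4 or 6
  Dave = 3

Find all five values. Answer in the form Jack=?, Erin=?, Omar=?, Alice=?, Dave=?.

Jack=7, Erin=4, Omar=5, Alice=6, Dave=3

Dave has just one choice, so Dave = 3. Eliminate 3 elsewhere: Erin.
Erin's domain is down to {4}, so Erin = 4. Remove 4 from Jack, Omar, Alice.
That leaves Alice = 6. Remove 6 from Omar.
Jack must be 7 (only option left). So Omar can't be 7.
That leaves Omar = 5.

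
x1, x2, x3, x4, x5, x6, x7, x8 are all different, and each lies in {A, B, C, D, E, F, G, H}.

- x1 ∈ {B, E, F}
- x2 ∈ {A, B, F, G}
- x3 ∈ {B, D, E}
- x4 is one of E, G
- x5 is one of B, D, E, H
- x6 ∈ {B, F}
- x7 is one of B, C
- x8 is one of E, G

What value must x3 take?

D

The 8 variables together cover exactly {A, B, C, D, E, F, G, H} — 8 values for 8 variables — and A appears only in x2's list, so x2 = A.
The 7 still-open variables together cover exactly {B, C, D, E, F, G, H} — 7 values for 7 variables — and C appears only in x7's list, so x7 = C.
The 6 still-open variables together cover exactly {B, D, E, F, G, H} — 6 values for 6 variables — and H appears only in x5's list, so x5 = H.
The 5 still-open variables together cover exactly {B, D, E, F, G} — 5 values for 5 variables — and D appears only in x3's list, so x3 = D.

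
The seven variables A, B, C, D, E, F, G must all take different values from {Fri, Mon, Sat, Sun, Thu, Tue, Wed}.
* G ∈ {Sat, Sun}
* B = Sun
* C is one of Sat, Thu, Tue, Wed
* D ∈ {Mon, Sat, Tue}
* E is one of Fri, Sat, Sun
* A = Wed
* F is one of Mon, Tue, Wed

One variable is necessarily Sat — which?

A must be Wed (only option left). Eliminate Wed elsewhere: C, F.
That leaves B = Sun. Remove Sun from E, G.
So Sat goes to G.

G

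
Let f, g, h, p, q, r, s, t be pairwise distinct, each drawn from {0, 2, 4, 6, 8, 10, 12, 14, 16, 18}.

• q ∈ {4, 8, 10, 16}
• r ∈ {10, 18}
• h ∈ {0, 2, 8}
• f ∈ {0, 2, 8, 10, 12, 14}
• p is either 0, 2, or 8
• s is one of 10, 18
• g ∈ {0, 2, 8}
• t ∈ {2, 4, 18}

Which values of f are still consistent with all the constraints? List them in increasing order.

The 2 variables r and s are confined to {10, 18}, which locks those values in; drop them from f, q, t.
The 3 variables g, h, p are confined to {0, 2, 8}, which locks those values in; drop them from f, q, t.
t must be 4 (only option left). So q can't be 4.
q's domain is down to {16}, so q = 16.
No further eliminations apply; f can still be any of 12, 14.

12, 14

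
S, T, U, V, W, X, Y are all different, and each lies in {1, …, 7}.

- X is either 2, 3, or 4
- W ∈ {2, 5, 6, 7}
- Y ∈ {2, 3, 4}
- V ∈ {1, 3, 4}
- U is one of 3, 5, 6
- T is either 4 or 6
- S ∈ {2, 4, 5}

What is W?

7

The 7 variables together cover exactly {1, 2, 3, 4, 5, 6, 7} — 7 values for 7 variables — and 1 appears only in V's list, so V = 1.
Among the 6 still-open variables, 7 fits only W (and all 6 values in {2, 3, 4, 5, 6, 7} must be used), so W = 7.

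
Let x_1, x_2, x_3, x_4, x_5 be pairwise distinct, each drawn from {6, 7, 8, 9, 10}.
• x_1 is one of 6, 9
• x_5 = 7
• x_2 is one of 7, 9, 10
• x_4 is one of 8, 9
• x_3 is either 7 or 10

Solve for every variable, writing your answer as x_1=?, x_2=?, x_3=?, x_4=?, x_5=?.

x_5 must be 7 (only option left). Eliminate 7 elsewhere: x_2, x_3.
x_3's domain is down to {10}, so x_3 = 10. Eliminate 10 elsewhere: x_2.
That leaves x_2 = 9. Eliminate 9 elsewhere: x_1, x_4.
x_4 must be 8 (only option left).
x_1's domain is down to {6}, so x_1 = 6.

x_1=6, x_2=9, x_3=10, x_4=8, x_5=7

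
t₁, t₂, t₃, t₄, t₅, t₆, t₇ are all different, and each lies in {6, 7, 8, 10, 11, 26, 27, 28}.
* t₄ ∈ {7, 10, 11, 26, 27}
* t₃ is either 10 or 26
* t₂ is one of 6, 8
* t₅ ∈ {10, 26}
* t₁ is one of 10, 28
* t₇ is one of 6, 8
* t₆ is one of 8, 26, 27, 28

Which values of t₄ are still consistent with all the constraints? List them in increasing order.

The 2 variables t₂ and t₇ are confined to {6, 8}, which locks those values in; drop them from t₆.
t₃ and t₅ share exactly the 2 values {10, 26}; by pigeonhole those values go to them, so strike 10, 26 from t₁, t₄, t₆.
That leaves t₁ = 28. Eliminate 28 elsewhere: t₆.
t₆ has just one choice, so t₆ = 27. Eliminate 27 elsewhere: t₄.
No further eliminations apply; t₄ can still be any of 7, 11.

7, 11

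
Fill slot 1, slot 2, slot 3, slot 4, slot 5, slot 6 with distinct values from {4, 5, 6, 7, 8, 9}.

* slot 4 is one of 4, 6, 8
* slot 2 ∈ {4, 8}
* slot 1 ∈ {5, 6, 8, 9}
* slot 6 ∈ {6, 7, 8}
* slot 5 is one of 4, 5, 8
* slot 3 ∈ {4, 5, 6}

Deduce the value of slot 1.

9

The 6 variables draw from only 6 values {4, 5, 6, 7, 8, 9}, so each is used; only slot 6 can be 7, hence slot 6 = 7.
The 5 still-open variables together cover exactly {4, 5, 6, 8, 9} — 5 values for 5 variables — and 9 appears only in slot 1's list, so slot 1 = 9.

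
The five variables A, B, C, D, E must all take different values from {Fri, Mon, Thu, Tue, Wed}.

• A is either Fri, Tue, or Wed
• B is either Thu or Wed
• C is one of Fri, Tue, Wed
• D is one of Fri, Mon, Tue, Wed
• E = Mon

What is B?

E has just one choice, so E = Mon. Remove Mon from D.
Among the 4 still-open variables, Thu fits only B (and all 4 values in {Fri, Thu, Tue, Wed} must be used), so B = Thu.

Thu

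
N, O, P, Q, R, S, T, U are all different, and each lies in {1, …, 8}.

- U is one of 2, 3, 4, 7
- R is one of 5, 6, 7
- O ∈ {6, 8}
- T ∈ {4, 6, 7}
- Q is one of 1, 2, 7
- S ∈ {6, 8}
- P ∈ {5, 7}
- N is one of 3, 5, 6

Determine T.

4

The 8 variables together cover exactly {1, 2, 3, 4, 5, 6, 7, 8} — 8 values for 8 variables — and 1 appears only in Q's list, so Q = 1.
Among the 7 still-open variables, 2 fits only U (and all 7 values in {2, 3, 4, 5, 6, 7, 8} must be used), so U = 2.
Among the 6 still-open variables, 3 fits only N (and all 6 values in {3, 4, 5, 6, 7, 8} must be used), so N = 3.
The 5 still-open variables together cover exactly {4, 5, 6, 7, 8} — 5 values for 5 variables — and 4 appears only in T's list, so T = 4.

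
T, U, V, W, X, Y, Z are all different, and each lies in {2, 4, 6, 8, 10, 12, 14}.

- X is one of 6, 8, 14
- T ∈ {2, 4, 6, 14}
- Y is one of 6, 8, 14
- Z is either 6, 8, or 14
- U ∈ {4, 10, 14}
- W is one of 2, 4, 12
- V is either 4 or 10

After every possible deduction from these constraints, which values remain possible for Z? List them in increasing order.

6, 8, 14

Among the 7 variables, 12 fits only W (and all 7 values in {2, 4, 6, 8, 10, 12, 14} must be used), so W = 12.
Among the 6 still-open variables, 2 fits only T (and all 6 values in {2, 4, 6, 8, 10, 14} must be used), so T = 2.
The 3 variables X, Y, Z are confined to {6, 8, 14}, which locks those values in; drop them from U.
No further eliminations apply; Z can still be any of 6, 8, 14.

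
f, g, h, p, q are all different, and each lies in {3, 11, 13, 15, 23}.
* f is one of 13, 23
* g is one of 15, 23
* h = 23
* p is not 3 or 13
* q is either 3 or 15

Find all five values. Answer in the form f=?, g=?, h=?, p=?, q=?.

h must be 23 (only option left). Strike 23 from f, g, p.
f's domain is down to {13}, so f = 13.
g's domain is down to {15}, so g = 15. Strike 15 from p, q.
p's domain is down to {11}, so p = 11.
q must be 3 (only option left).

f=13, g=15, h=23, p=11, q=3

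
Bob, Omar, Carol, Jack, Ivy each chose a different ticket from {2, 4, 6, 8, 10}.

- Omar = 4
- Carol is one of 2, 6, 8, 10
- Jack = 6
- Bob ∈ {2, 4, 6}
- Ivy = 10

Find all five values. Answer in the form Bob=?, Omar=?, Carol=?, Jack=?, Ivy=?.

Omar's domain is down to {4}, so Omar = 4. Strike 4 from Bob.
Jack must be 6 (only option left). So Bob, Carol can't be 6.
Ivy has just one choice, so Ivy = 10. So Carol can't be 10.
Bob's domain is down to {2}, so Bob = 2. Eliminate 2 elsewhere: Carol.
Carol must be 8 (only option left).

Bob=2, Omar=4, Carol=8, Jack=6, Ivy=10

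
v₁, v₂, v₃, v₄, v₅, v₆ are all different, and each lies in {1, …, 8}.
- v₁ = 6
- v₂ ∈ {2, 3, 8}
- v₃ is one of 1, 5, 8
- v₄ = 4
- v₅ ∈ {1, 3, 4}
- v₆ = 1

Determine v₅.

v₁ has just one choice, so v₁ = 6.
v₄ has just one choice, so v₄ = 4. Eliminate 4 elsewhere: v₅.
v₆ must be 1 (only option left). Eliminate 1 elsewhere: v₃, v₅.
So v₅ = 3.

3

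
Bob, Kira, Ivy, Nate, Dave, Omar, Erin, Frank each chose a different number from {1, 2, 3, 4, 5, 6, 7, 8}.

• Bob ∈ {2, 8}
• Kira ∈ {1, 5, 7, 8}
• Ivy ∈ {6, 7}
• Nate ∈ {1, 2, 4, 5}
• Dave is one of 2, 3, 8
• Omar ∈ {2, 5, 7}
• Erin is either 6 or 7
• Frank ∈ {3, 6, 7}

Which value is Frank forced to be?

The 8 variables draw from only 8 values {1, 2, 3, 4, 5, 6, 7, 8}, so each is used; only Nate can be 4, hence Nate = 4.
The 7 still-open variables together cover exactly {1, 2, 3, 5, 6, 7, 8} — 7 values for 7 variables — and 1 appears only in Kira's list, so Kira = 1.
The 6 still-open variables draw from only 6 values {2, 3, 5, 6, 7, 8}, so each is used; only Omar can be 5, hence Omar = 5.
The 2 variables Ivy and Erin are confined to {6, 7}, which locks those values in; drop them from Frank.
So Frank = 3.

3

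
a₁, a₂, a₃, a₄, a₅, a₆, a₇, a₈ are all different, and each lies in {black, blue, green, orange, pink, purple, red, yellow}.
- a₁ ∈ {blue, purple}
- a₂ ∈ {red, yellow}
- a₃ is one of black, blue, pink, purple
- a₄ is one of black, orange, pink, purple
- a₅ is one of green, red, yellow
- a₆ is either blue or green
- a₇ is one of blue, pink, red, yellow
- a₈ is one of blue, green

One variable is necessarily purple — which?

The 8 variables together cover exactly {black, blue, green, orange, pink, purple, red, yellow} — 8 values for 8 variables — and orange appears only in a₄'s list, so a₄ = orange.
Among the 7 still-open variables, black fits only a₃ (and all 7 values in {black, blue, green, pink, purple, red, yellow} must be used), so a₃ = black.
Among the 6 still-open variables, pink fits only a₇ (and all 6 values in {blue, green, pink, purple, red, yellow} must be used), so a₇ = pink.
The 5 still-open variables draw from only 5 values {blue, green, purple, red, yellow}, so each is used; only a₁ can be purple, hence a₁ = purple.

a₁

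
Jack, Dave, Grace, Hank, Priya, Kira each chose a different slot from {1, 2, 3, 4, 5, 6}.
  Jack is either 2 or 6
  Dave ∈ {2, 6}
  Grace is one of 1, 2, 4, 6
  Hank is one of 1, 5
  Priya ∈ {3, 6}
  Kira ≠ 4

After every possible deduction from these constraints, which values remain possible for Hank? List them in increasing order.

The 6 variables together cover exactly {1, 2, 3, 4, 5, 6} — 6 values for 6 variables — and 4 appears only in Grace's list, so Grace = 4.
Jack and Dave between them cover only {2, 6} — a naked pair. Remove those values from Priya, Kira.
That leaves Priya = 3. Remove 3 from Kira.
No further eliminations apply; Hank can still be any of 1, 5.

1, 5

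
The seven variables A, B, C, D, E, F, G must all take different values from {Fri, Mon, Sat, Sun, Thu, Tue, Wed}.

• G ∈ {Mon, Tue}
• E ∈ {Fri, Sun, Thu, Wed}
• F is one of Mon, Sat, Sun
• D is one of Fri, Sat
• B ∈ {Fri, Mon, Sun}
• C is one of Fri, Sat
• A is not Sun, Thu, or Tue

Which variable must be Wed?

A

The 7 variables draw from only 7 values {Fri, Mon, Sat, Sun, Thu, Tue, Wed}, so each is used; only E can be Thu, hence E = Thu.
Among the 6 still-open variables, Tue fits only G (and all 6 values in {Fri, Mon, Sat, Sun, Tue, Wed} must be used), so G = Tue.
Among the 5 still-open variables, Wed fits only A (and all 5 values in {Fri, Mon, Sat, Sun, Wed} must be used), so A = Wed.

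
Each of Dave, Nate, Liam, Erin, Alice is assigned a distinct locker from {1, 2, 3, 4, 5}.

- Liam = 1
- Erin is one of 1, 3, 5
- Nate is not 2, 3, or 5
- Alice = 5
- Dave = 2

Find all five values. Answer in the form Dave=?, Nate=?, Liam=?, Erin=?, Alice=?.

Dave=2, Nate=4, Liam=1, Erin=3, Alice=5

Dave's domain is down to {2}, so Dave = 2.
That leaves Liam = 1. Eliminate 1 elsewhere: Nate, Erin.
That leaves Alice = 5. So Erin can't be 5.
Nate must be 4 (only option left).
Erin's domain is down to {3}, so Erin = 3.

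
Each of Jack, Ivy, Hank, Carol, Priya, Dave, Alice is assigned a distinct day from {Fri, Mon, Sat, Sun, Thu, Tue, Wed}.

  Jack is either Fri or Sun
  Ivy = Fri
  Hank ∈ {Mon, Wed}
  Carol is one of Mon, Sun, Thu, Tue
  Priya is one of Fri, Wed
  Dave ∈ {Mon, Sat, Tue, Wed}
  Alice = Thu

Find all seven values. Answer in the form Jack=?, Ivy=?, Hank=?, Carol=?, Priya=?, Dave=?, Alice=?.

Jack=Sun, Ivy=Fri, Hank=Mon, Carol=Tue, Priya=Wed, Dave=Sat, Alice=Thu

Ivy must be Fri (only option left). So Jack, Priya can't be Fri.
Priya's domain is down to {Wed}, so Priya = Wed. Strike Wed from Hank, Dave.
That leaves Alice = Thu. Eliminate Thu elsewhere: Carol.
That leaves Jack = Sun. Remove Sun from Carol.
Hank must be Mon (only option left). Strike Mon from Carol, Dave.
Carol's domain is down to {Tue}, so Carol = Tue. So Dave can't be Tue.
Dave must be Sat (only option left).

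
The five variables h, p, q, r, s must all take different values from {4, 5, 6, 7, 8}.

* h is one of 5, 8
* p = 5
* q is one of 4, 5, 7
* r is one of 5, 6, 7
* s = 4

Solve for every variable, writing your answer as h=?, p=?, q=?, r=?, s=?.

h=8, p=5, q=7, r=6, s=4

p must be 5 (only option left). So h, q, r can't be 5.
That leaves s = 4. Eliminate 4 elsewhere: q.
That leaves h = 8.
That leaves q = 7. So r can't be 7.
That leaves r = 6.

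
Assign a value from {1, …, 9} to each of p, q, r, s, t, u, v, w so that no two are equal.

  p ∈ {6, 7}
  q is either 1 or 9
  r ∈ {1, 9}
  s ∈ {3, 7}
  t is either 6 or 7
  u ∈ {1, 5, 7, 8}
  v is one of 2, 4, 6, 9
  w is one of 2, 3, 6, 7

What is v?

p and t between them cover only {6, 7} — a naked pair. Remove those values from s, u, v, w.
s must be 3 (only option left). Eliminate 3 elsewhere: w.
w has just one choice, so w = 2. So v can't be 2.
q and r between them cover only {1, 9} — a naked pair. Remove those values from u, v.
So v = 4.

4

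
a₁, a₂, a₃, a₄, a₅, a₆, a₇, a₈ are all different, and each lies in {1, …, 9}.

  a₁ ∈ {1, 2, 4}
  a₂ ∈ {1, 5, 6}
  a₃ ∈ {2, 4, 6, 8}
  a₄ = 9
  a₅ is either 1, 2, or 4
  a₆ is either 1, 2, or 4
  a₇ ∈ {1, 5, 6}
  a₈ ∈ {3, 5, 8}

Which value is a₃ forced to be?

8

a₄ must be 9 (only option left).
Among the 7 still-open variables, 3 fits only a₈ (and all 7 values in {1, 2, 3, 4, 5, 6, 8} must be used), so a₈ = 3.
The 6 still-open variables together cover exactly {1, 2, 4, 5, 6, 8} — 6 values for 6 variables — and 8 appears only in a₃'s list, so a₃ = 8.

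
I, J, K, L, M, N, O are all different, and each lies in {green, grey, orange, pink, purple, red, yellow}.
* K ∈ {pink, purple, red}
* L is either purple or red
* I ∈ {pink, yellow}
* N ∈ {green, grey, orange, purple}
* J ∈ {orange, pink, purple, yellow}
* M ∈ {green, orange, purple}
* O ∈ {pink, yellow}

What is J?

Among the 7 variables, grey fits only N (and all 7 values in {green, grey, orange, pink, purple, red, yellow} must be used), so N = grey.
The 6 still-open variables together cover exactly {green, orange, pink, purple, red, yellow} — 6 values for 6 variables — and green appears only in M's list, so M = green.
The 5 still-open variables together cover exactly {orange, pink, purple, red, yellow} — 5 values for 5 variables — and orange appears only in J's list, so J = orange.

orange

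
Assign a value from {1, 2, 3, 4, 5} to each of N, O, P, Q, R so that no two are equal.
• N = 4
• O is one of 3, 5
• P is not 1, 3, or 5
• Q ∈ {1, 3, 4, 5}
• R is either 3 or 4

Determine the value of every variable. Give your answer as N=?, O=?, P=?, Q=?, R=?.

N=4, O=5, P=2, Q=1, R=3

N must be 4 (only option left). Eliminate 4 elsewhere: P, Q, R.
P's domain is down to {2}, so P = 2.
R must be 3 (only option left). Remove 3 from O, Q.
O must be 5 (only option left). Strike 5 from Q.
Q's domain is down to {1}, so Q = 1.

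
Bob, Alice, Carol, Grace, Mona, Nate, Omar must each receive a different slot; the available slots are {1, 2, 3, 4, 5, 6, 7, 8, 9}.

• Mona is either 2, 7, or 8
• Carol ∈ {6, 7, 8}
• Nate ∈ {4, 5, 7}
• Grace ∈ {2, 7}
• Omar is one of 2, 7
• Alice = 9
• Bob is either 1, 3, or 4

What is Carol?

6

Alice has just one choice, so Alice = 9.
Grace and Omar between them cover only {2, 7} — a naked pair. Remove those values from Carol, Mona, Nate.
That leaves Mona = 8. Eliminate 8 elsewhere: Carol.
So Carol = 6.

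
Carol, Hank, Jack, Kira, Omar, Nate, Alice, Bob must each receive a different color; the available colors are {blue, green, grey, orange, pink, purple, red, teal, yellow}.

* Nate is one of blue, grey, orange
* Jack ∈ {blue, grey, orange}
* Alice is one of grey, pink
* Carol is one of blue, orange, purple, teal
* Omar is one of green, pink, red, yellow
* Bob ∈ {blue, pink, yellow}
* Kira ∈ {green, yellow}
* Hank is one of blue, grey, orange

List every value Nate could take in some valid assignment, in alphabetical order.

Hank, Jack, Nate share exactly the 3 values {blue, grey, orange}; by pigeonhole those values go to them, so strike blue, grey, orange from Carol, Alice, Bob.
Alice must be pink (only option left). Remove pink from Omar, Bob.
Bob has just one choice, so Bob = yellow. Remove yellow from Kira, Omar.
Kira must be green (only option left). Eliminate green elsewhere: Omar.
Omar's domain is down to {red}, so Omar = red.
No further eliminations apply; Nate can still be any of blue, grey, orange.

blue, grey, orange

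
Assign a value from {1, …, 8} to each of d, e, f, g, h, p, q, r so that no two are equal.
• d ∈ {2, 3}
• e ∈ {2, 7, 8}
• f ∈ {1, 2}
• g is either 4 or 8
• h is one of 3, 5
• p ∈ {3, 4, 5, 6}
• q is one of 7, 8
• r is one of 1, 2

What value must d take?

3

The 8 variables draw from only 8 values {1, 2, 3, 4, 5, 6, 7, 8}, so each is used; only p can be 6, hence p = 6.
The 7 still-open variables draw from only 7 values {1, 2, 3, 4, 5, 7, 8}, so each is used; only g can be 4, hence g = 4.
Among the 6 still-open variables, 5 fits only h (and all 6 values in {1, 2, 3, 5, 7, 8} must be used), so h = 5.
The 5 still-open variables together cover exactly {1, 2, 3, 7, 8} — 5 values for 5 variables — and 3 appears only in d's list, so d = 3.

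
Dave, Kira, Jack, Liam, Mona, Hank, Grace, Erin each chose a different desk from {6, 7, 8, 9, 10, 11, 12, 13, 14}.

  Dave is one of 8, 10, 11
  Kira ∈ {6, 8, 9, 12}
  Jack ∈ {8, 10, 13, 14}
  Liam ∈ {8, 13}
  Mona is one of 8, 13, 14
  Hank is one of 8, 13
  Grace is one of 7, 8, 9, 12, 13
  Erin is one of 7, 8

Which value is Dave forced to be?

Liam and Hank share exactly the 2 values {8, 13}; by pigeonhole those values go to them, so strike 8, 13 from Dave, Kira, Jack, Mona, Grace, Erin.
Mona has just one choice, so Mona = 14. So Jack can't be 14.
Erin must be 7 (only option left). So Grace can't be 7.
Jack must be 10 (only option left). Eliminate 10 elsewhere: Dave.
So Dave = 11.

11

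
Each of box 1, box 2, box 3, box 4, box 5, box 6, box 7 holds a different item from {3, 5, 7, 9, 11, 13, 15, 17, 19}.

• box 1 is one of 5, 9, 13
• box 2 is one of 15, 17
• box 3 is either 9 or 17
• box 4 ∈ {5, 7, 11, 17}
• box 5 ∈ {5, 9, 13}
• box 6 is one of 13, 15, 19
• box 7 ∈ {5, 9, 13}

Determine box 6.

box 1, box 5, box 7 share exactly the 3 values {5, 9, 13}; by pigeonhole those values go to them, so strike 5, 9, 13 from box 3, box 4, box 6.
box 3 must be 17 (only option left). Eliminate 17 elsewhere: box 2, box 4.
That leaves box 2 = 15. So box 6 can't be 15.
So box 6 = 19.

19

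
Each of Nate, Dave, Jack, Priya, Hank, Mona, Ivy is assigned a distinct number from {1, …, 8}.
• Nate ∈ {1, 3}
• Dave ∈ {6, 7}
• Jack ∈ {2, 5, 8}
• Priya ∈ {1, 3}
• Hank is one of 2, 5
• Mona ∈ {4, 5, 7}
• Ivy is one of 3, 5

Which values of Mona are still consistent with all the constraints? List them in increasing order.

Nate and Priya share exactly the 2 values {1, 3}; by pigeonhole those values go to them, so strike 1, 3 from Ivy.
Ivy must be 5 (only option left). So Jack, Hank, Mona can't be 5.
That leaves Hank = 2. Eliminate 2 elsewhere: Jack.
Jack must be 8 (only option left).
No further eliminations apply; Mona can still be any of 4, 7.

4, 7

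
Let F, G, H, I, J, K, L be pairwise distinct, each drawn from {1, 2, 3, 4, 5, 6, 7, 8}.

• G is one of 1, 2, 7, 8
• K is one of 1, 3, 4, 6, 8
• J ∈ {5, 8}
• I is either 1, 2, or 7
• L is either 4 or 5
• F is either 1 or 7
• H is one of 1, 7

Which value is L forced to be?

4

The 2 variables F and H are confined to {1, 7}, which locks those values in; drop them from G, I, K.
I's domain is down to {2}, so I = 2. Strike 2 from G.
That leaves G = 8. Strike 8 from J, K.
J must be 5 (only option left). So L can't be 5.
So L = 4.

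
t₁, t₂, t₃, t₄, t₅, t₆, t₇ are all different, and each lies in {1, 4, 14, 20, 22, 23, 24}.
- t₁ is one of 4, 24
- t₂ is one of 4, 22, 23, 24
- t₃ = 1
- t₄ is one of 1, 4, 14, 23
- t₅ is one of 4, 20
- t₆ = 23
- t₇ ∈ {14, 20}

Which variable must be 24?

t₃'s domain is down to {1}, so t₃ = 1. So t₄ can't be 1.
That leaves t₆ = 23. So t₂, t₄ can't be 23.
Among the 5 still-open variables, 22 fits only t₂ (and all 5 values in {4, 14, 20, 22, 24} must be used), so t₂ = 22.
The 4 still-open variables draw from only 4 values {4, 14, 20, 24}, so each is used; only t₁ can be 24, hence t₁ = 24.

t₁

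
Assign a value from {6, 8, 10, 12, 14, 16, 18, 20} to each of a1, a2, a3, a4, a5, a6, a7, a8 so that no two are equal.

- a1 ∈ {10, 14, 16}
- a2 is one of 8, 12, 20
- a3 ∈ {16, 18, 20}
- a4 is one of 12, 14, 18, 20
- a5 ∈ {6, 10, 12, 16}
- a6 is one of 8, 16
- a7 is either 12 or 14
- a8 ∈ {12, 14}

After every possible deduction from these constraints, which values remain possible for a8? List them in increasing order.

The 8 variables together cover exactly {6, 8, 10, 12, 14, 16, 18, 20} — 8 values for 8 variables — and 6 appears only in a5's list, so a5 = 6.
The 7 still-open variables together cover exactly {8, 10, 12, 14, 16, 18, 20} — 7 values for 7 variables — and 10 appears only in a1's list, so a1 = 10.
The 2 variables a7 and a8 are confined to {12, 14}, which locks those values in; drop them from a2, a4.
No further eliminations apply; a8 can still be any of 12, 14.

12, 14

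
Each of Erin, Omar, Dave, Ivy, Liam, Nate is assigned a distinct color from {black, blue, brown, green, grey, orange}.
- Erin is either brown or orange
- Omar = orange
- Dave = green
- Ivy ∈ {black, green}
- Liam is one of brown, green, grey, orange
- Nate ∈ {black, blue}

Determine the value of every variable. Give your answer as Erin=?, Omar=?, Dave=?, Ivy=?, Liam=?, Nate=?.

Erin=brown, Omar=orange, Dave=green, Ivy=black, Liam=grey, Nate=blue

Omar must be orange (only option left). Eliminate orange elsewhere: Erin, Liam.
That leaves Dave = green. Eliminate green elsewhere: Ivy, Liam.
Ivy's domain is down to {black}, so Ivy = black. Remove black from Nate.
Nate has just one choice, so Nate = blue.
Erin's domain is down to {brown}, so Erin = brown. Strike brown from Liam.
That leaves Liam = grey.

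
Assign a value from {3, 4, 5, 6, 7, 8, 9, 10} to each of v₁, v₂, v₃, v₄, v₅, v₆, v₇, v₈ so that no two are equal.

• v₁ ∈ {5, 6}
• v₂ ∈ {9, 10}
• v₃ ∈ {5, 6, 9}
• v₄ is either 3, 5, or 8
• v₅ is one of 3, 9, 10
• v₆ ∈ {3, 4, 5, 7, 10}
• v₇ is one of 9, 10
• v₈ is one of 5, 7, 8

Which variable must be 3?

The 8 variables together cover exactly {3, 4, 5, 6, 7, 8, 9, 10} — 8 values for 8 variables — and 4 appears only in v₆'s list, so v₆ = 4.
The 7 still-open variables together cover exactly {3, 5, 6, 7, 8, 9, 10} — 7 values for 7 variables — and 7 appears only in v₈'s list, so v₈ = 7.
Among the 6 still-open variables, 8 fits only v₄ (and all 6 values in {3, 5, 6, 8, 9, 10} must be used), so v₄ = 8.
The 5 still-open variables together cover exactly {3, 5, 6, 9, 10} — 5 values for 5 variables — and 3 appears only in v₅'s list, so v₅ = 3.

v₅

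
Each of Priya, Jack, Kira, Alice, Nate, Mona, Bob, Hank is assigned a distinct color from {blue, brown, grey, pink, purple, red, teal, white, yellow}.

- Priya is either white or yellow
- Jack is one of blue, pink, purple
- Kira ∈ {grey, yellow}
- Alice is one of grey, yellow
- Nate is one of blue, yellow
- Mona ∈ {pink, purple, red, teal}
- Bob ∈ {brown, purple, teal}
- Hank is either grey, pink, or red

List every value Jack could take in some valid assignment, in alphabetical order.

pink, purple

Kira and Alice between them cover only {grey, yellow} — a naked pair. Remove those values from Priya, Nate, Hank.
Priya has just one choice, so Priya = white.
That leaves Nate = blue. Strike blue from Jack.
No further eliminations apply; Jack can still be any of pink, purple.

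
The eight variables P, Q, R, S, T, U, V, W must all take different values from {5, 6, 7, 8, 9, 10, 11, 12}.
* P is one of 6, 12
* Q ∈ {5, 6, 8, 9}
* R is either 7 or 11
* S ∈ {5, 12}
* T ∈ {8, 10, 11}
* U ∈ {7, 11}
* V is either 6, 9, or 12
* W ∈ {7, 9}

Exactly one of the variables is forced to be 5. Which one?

S

The 8 variables draw from only 8 values {5, 6, 7, 8, 9, 10, 11, 12}, so each is used; only T can be 10, hence T = 10.
Among the 7 still-open variables, 8 fits only Q (and all 7 values in {5, 6, 7, 8, 9, 11, 12} must be used), so Q = 8.
The 6 still-open variables draw from only 6 values {5, 6, 7, 9, 11, 12}, so each is used; only S can be 5, hence S = 5.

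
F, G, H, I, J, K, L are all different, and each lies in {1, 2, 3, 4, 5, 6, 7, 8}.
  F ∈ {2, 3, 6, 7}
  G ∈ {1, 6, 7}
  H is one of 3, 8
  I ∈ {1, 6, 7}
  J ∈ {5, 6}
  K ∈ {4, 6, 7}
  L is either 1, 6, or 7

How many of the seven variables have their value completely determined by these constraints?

2

G, I, L share exactly the 3 values {1, 6, 7}; by pigeonhole those values go to them, so strike 1, 6, 7 from F, J, K.
J must be 5 (only option left).
That leaves K = 4.
Determined: J=5, K=4. The other variables each still have more than one consistent value. That makes 2.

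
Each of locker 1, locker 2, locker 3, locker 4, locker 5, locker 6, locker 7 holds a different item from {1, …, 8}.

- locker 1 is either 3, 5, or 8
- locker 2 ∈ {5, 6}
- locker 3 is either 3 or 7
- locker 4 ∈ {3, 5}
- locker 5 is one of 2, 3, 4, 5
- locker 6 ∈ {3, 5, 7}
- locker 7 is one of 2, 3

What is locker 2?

The 7 variables together cover exactly {2, 3, 4, 5, 6, 7, 8} — 7 values for 7 variables — and 4 appears only in locker 5's list, so locker 5 = 4.
Among the 6 still-open variables, 2 fits only locker 7 (and all 6 values in {2, 3, 5, 6, 7, 8} must be used), so locker 7 = 2.
Among the 5 still-open variables, 6 fits only locker 2 (and all 5 values in {3, 5, 6, 7, 8} must be used), so locker 2 = 6.

6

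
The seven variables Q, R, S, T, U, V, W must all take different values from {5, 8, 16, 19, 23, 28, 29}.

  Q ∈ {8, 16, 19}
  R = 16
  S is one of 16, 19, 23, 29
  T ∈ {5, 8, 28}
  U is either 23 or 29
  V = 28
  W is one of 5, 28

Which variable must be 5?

W

R has just one choice, so R = 16. Eliminate 16 elsewhere: Q, S.
V must be 28 (only option left). Remove 28 from T, W.
So 5 goes to W.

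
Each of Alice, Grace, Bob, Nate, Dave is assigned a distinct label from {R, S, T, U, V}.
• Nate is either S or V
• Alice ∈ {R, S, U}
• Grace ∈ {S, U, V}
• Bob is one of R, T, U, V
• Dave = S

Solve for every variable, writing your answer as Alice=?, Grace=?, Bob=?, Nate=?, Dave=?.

Alice=R, Grace=U, Bob=T, Nate=V, Dave=S

Dave has just one choice, so Dave = S. Strike S from Alice, Grace, Nate.
That leaves Nate = V. Eliminate V elsewhere: Grace, Bob.
Grace must be U (only option left). Strike U from Alice, Bob.
That leaves Alice = R. Strike R from Bob.
Bob's domain is down to {T}, so Bob = T.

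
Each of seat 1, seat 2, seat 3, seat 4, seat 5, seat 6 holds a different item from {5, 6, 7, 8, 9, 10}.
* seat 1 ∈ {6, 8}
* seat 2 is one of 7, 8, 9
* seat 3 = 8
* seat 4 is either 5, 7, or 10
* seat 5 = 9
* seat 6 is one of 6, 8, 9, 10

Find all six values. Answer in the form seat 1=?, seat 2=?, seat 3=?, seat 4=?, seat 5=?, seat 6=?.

seat 1=6, seat 2=7, seat 3=8, seat 4=5, seat 5=9, seat 6=10

seat 3 has just one choice, so seat 3 = 8. So seat 1, seat 2, seat 6 can't be 8.
seat 5 must be 9 (only option left). So seat 2, seat 6 can't be 9.
seat 1 must be 6 (only option left). Strike 6 from seat 6.
seat 2 must be 7 (only option left). Eliminate 7 elsewhere: seat 4.
seat 6 has just one choice, so seat 6 = 10. Remove 10 from seat 4.
That leaves seat 4 = 5.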